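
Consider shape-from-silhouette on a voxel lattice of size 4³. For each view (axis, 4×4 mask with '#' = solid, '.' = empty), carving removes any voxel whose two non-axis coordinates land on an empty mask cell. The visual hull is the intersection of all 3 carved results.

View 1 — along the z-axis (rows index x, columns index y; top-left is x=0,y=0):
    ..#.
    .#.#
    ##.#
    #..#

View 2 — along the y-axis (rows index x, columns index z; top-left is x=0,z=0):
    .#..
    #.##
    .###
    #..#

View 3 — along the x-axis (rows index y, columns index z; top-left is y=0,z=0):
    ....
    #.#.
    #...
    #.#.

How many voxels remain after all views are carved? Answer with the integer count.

remaining voxels: 7

full grid |V| = 64
[1] z-view keeps 8 columns → grid now 32
[2] y-view keeps 9 columns → grid now 20
[3] x-view keeps 5 columns → grid now 7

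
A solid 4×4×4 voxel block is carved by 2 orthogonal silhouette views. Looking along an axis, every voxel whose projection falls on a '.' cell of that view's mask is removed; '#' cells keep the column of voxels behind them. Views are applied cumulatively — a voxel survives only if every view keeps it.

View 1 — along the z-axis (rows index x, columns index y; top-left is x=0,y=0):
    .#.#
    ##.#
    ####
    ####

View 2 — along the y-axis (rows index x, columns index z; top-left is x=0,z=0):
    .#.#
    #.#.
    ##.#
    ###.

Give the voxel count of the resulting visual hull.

34 voxels

full grid |V| = 64
V1 z: intersect with XY mask (13 set) -- 52 left
V2 y: intersect with XZ mask (10 set) -- 34 left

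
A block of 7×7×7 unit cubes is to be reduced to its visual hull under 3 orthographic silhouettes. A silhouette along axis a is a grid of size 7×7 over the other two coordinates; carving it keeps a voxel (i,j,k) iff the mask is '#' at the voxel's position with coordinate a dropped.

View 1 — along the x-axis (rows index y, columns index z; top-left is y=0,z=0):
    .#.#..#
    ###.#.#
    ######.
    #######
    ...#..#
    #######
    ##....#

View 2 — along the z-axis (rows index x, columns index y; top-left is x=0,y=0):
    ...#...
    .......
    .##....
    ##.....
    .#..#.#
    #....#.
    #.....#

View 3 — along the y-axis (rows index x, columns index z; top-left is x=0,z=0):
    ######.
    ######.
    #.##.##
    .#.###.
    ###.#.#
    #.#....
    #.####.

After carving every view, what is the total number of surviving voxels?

30 voxels

full grid |V| = 343
step 1: project along x, AND mask (33/49) → |grid| = 231
step 2: project along z, AND mask (12/49) → |grid| = 52
step 3: project along y, AND mask (33/49) → |grid| = 30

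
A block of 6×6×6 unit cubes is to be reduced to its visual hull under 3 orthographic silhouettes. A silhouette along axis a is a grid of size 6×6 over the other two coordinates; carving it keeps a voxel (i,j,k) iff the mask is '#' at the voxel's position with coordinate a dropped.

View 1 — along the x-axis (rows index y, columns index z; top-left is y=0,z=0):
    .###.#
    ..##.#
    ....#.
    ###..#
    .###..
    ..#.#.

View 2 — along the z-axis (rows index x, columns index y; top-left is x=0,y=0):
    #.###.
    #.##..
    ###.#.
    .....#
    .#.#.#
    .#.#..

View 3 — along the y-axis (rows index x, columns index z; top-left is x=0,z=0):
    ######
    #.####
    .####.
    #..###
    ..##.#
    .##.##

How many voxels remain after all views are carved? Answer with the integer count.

start: 6×6×6 = 216 voxels
[1] x-view keeps 17 columns → grid now 102
[2] z-view keeps 17 columns → grid now 50
[3] y-view keeps 26 columns → grid now 40

remaining voxels: 40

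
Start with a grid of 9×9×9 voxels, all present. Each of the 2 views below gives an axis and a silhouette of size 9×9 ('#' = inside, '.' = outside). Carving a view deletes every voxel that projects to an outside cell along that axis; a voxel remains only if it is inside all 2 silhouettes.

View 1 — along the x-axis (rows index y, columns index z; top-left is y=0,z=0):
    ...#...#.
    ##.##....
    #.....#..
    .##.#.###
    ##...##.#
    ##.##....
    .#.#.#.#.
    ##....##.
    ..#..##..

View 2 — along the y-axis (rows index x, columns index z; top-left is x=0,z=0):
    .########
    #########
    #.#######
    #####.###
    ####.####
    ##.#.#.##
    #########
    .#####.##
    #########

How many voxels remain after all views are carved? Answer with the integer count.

full grid |V| = 729
after view 1 [x-axis, 34 of 81 cells solid] → remaining = 306
after view 2 [y-axis, 72 of 81 cells solid] → remaining = 269

269 voxels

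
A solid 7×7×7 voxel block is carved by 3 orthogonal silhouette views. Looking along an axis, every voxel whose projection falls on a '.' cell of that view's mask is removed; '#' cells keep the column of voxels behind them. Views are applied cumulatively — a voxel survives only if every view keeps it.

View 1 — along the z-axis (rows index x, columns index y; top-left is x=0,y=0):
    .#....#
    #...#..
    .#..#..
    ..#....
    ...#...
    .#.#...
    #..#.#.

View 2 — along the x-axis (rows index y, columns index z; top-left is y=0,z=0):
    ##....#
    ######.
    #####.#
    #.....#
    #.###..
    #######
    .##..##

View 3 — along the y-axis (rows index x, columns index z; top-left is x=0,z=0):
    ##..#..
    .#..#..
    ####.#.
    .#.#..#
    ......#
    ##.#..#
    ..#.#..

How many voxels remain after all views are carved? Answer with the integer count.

voxel count = 25

start: 7×7×7 = 343 voxels
  1. axis=2 (XY plane), |mask|=13  ⇒  voxels=91
  2. axis=0 (YZ plane), |mask|=32  ⇒  voxels=55
  3. axis=1 (XZ plane), |mask|=20  ⇒  voxels=25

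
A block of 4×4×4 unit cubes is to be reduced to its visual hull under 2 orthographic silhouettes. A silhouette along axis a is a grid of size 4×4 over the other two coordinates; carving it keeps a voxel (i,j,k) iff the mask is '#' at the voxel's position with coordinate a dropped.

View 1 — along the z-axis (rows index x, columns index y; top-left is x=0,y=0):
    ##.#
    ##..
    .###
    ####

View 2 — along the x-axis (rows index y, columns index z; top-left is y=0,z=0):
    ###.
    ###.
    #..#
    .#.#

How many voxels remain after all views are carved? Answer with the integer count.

voxel count = 31

start: 4×4×4 = 64 voxels
after view 1 [z-axis, 12 of 16 cells solid] → remaining = 48
after view 2 [x-axis, 10 of 16 cells solid] → remaining = 31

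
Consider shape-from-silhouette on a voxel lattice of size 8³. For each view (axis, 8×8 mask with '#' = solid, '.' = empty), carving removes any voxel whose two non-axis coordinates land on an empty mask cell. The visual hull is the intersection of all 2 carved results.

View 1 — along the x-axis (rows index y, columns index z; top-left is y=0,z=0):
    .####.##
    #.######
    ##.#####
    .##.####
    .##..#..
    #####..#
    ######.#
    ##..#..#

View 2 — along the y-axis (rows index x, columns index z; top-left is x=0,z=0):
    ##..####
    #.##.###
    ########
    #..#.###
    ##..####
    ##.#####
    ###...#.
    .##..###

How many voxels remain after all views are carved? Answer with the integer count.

initial block: 8^3 = 512
carve view 1 (along x, YZ-mask fill 46/64): 368 voxels remain
carve view 2 (along y, XZ-mask fill 47/64): 265 voxels remain

remaining voxels: 265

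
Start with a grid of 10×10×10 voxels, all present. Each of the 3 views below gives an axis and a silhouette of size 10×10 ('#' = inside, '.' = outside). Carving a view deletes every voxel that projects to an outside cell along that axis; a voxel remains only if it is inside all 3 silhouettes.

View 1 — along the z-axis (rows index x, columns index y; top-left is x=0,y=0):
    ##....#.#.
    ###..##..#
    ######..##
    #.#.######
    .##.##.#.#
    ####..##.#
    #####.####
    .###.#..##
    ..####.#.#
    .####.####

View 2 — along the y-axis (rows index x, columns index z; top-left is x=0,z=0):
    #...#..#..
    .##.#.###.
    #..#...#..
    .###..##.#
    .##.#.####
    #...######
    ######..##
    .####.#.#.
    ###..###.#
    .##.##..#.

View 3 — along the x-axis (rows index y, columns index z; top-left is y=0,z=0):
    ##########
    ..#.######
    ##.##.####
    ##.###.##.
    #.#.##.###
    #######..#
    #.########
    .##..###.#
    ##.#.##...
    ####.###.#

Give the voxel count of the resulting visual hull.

|visual hull| = 304

before carving: 1000 voxels (10×10×10)
carve view 1 (along z, XY-mask fill 68/100): 680 voxels remain
carve view 2 (along y, XZ-mask fill 58/100): 401 voxels remain
carve view 3 (along x, YZ-mask fill 75/100): 304 voxels remain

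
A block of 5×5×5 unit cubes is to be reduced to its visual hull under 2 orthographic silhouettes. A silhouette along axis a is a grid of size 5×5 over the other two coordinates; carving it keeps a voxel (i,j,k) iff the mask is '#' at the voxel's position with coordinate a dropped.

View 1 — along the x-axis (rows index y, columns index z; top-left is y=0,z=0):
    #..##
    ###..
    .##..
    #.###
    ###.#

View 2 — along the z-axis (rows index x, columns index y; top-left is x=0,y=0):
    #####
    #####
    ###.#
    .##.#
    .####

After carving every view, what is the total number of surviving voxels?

voxel count = 66

start: 5×5×5 = 125 voxels
[1] x-view keeps 16 columns → grid now 80
[2] z-view keeps 21 columns → grid now 66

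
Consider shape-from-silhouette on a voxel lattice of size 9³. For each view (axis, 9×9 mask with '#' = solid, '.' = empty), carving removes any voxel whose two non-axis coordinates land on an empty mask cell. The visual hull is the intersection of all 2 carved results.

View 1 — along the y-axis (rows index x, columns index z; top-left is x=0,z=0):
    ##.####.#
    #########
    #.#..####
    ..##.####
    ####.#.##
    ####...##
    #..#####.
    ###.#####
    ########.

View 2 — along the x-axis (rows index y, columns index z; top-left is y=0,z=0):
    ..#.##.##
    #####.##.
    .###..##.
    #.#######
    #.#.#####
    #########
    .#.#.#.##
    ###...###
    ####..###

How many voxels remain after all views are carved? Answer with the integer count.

remaining voxels: 417

before carving: 729 voxels (9×9×9)
carve view 1 (along y, XZ-mask fill 63/81): 567 voxels remain
carve view 2 (along x, YZ-mask fill 59/81): 417 voxels remain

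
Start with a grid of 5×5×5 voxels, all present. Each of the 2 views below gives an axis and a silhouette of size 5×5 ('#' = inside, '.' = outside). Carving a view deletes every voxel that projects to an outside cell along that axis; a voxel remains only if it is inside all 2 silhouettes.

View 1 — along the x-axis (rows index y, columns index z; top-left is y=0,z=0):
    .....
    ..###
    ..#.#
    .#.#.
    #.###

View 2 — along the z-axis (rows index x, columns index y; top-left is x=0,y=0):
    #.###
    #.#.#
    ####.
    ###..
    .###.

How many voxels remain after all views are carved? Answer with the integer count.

|visual hull| = 33

start: 5×5×5 = 125 voxels
V1 x: intersect with YZ mask (11 set) -- 55 left
V2 z: intersect with XY mask (17 set) -- 33 left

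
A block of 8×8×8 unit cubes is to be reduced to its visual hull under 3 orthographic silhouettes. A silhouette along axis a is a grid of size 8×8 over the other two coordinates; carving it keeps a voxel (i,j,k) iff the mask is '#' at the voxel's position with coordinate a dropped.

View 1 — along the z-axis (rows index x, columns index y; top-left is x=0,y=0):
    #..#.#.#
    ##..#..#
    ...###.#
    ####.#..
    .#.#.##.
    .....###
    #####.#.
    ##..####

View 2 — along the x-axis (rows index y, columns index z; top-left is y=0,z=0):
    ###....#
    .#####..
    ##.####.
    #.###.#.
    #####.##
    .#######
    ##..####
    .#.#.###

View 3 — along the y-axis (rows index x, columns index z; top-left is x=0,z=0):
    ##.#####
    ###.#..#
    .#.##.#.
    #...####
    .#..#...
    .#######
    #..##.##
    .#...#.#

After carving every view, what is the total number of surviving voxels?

121 voxels

start: 8×8×8 = 512 voxels
[1] z-view keeps 36 columns → grid now 288
[2] x-view keeps 45 columns → grid now 201
[3] y-view keeps 38 columns → grid now 121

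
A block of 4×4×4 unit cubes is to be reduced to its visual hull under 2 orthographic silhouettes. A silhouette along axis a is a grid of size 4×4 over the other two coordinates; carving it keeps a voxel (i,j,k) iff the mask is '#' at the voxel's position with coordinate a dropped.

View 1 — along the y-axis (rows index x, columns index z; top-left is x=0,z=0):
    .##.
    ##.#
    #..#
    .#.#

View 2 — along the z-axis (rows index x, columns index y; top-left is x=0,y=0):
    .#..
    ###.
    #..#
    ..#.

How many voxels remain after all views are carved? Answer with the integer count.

voxel count = 17

full grid |V| = 64
V1 y: intersect with XZ mask (9 set) -- 36 left
V2 z: intersect with XY mask (7 set) -- 17 left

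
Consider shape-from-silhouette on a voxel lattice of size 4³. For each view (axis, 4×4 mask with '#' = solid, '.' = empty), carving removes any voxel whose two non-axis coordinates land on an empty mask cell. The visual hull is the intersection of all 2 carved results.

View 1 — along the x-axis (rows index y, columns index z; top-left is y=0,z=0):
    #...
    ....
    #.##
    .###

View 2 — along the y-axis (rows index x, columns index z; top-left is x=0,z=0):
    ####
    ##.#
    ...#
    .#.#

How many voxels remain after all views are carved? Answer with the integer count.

voxel count = 17

full grid |V| = 64
V1 x: intersect with YZ mask (7 set) -- 28 left
V2 y: intersect with XZ mask (10 set) -- 17 left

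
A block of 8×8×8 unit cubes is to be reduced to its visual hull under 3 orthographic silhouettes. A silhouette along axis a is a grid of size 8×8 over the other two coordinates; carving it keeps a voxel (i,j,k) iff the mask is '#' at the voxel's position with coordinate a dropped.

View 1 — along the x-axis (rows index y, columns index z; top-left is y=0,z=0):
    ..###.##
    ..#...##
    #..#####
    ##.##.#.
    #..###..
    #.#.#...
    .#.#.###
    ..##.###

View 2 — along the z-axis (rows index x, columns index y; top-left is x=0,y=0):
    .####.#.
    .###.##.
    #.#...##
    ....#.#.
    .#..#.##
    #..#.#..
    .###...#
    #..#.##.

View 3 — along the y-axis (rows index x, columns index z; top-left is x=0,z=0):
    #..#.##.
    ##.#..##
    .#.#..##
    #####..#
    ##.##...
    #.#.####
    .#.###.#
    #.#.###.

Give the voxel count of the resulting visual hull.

before carving: 512 voxels (8×8×8)
carve view 1 (along x, YZ-mask fill 36/64): 288 voxels remain
carve view 2 (along z, XY-mask fill 31/64): 142 voxels remain
carve view 3 (along y, XZ-mask fill 39/64): 86 voxels remain

remaining voxels: 86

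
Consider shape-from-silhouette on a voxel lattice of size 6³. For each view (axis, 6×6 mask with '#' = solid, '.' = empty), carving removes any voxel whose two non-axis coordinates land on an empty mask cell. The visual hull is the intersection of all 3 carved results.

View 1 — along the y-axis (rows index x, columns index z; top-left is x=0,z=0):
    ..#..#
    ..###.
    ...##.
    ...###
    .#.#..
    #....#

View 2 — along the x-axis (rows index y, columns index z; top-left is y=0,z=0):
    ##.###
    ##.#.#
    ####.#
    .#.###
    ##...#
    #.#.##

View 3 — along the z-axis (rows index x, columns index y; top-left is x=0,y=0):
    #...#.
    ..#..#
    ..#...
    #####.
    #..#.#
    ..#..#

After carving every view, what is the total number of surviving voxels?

start: 6×6×6 = 216 voxels
after view 1 [y-axis, 14 of 36 cells solid] → remaining = 84
after view 2 [x-axis, 25 of 36 cells solid] → remaining = 57
after view 3 [z-axis, 15 of 36 cells solid] → remaining = 26

remaining voxels: 26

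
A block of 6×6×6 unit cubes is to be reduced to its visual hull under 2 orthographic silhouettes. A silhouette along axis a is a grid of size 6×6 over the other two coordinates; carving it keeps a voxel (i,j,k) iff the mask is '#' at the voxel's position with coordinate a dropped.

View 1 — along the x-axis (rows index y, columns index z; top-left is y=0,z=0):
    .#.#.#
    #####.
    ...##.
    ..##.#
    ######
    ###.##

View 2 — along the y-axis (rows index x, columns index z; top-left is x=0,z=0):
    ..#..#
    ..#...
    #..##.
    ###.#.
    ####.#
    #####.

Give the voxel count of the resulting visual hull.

start: 6×6×6 = 216 voxels
V1 x: intersect with YZ mask (24 set) -- 144 left
V2 y: intersect with XZ mask (20 set) -- 79 left

voxel count = 79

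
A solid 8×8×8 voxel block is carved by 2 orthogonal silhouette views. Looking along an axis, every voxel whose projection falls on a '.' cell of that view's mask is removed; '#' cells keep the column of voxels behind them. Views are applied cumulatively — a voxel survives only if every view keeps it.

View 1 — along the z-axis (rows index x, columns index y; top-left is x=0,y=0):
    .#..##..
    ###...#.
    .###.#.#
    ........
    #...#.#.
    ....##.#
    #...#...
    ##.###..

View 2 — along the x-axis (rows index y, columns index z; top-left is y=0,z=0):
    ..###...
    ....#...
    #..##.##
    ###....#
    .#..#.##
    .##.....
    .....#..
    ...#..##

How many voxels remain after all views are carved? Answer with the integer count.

full grid |V| = 512
V1 z: intersect with XY mask (25 set) -- 200 left
V2 x: intersect with YZ mask (23 set) -- 70 left

|visual hull| = 70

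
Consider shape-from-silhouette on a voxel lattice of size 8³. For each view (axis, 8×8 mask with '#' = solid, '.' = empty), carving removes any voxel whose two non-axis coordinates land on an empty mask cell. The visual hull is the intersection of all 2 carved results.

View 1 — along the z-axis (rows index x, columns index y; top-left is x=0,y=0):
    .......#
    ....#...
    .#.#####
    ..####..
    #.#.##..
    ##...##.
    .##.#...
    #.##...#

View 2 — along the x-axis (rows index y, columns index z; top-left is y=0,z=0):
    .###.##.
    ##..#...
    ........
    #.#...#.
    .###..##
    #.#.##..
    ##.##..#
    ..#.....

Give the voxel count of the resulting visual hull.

remaining voxels: 87

full grid |V| = 512
V1 z: intersect with XY mask (27 set) -- 216 left
V2 x: intersect with YZ mask (26 set) -- 87 left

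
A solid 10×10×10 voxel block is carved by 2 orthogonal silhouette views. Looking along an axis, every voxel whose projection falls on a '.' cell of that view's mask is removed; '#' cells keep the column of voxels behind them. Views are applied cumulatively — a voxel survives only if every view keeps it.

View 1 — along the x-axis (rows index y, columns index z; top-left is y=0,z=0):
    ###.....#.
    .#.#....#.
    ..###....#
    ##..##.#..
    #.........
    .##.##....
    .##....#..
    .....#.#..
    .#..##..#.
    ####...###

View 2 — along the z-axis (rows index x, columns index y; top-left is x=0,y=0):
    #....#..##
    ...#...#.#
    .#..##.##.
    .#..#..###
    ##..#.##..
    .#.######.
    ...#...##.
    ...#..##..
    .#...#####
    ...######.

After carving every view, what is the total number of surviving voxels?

|visual hull| = 162

start: 10×10×10 = 1000 voxels
after view 1 [x-axis, 37 of 100 cells solid] → remaining = 370
after view 2 [z-axis, 47 of 100 cells solid] → remaining = 162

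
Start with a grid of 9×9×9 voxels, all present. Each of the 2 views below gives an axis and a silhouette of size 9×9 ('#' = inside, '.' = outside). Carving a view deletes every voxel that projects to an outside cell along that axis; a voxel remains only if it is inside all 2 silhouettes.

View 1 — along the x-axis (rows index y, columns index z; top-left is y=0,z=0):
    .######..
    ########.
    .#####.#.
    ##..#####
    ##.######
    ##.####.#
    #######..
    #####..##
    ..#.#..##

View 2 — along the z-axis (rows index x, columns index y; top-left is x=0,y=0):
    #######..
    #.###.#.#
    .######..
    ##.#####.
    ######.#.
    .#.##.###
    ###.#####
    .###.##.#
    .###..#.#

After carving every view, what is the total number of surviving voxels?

|visual hull| = 394

full grid |V| = 729
after view 1 [x-axis, 60 of 81 cells solid] → remaining = 540
after view 2 [z-axis, 58 of 81 cells solid] → remaining = 394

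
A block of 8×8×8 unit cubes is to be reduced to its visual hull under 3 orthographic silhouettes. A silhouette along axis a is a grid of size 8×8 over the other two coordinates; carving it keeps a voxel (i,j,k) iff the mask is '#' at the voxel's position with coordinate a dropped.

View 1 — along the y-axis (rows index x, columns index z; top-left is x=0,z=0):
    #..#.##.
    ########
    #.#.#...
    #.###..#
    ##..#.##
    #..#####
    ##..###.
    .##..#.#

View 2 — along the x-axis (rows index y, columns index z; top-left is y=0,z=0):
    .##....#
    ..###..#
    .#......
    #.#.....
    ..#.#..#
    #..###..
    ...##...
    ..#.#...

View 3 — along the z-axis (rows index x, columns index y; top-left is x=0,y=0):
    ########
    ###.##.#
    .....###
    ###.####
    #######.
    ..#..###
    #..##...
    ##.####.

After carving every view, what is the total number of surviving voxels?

initial block: 8^3 = 512
[1] y-view keeps 40 columns → grid now 320
[2] x-view keeps 21 columns → grid now 104
[3] z-view keeps 44 columns → grid now 74

voxel count = 74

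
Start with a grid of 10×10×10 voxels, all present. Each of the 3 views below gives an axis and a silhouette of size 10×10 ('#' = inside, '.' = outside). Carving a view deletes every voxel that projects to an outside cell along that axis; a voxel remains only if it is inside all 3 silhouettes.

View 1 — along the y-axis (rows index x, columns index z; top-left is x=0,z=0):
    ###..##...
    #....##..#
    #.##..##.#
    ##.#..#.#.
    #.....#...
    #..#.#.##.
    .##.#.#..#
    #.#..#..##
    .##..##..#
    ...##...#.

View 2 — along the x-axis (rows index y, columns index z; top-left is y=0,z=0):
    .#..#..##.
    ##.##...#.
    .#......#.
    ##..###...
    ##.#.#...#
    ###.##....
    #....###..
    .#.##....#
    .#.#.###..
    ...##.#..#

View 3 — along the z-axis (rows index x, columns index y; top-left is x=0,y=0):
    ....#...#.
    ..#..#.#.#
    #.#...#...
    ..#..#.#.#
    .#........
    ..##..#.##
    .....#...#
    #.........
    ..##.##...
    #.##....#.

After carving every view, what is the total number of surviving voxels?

remaining voxels: 55

start: 10×10×10 = 1000 voxels
[1] y-view keeps 45 columns → grid now 450
[2] x-view keeps 43 columns → grid now 190
[3] z-view keeps 30 columns → grid now 55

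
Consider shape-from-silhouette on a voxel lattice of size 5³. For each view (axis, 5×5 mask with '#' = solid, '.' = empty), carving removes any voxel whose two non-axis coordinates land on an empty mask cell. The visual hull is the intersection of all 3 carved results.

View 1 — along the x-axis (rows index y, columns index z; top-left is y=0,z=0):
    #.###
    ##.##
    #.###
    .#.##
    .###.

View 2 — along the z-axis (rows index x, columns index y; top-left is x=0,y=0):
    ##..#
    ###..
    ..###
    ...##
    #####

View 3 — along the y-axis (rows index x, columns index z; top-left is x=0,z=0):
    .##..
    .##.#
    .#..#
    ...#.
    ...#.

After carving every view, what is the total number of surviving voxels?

before carving: 125 voxels (5×5×5)
V1 x: intersect with YZ mask (18 set) -- 90 left
V2 z: intersect with XY mask (16 set) -- 57 left
V3 y: intersect with XZ mask (9 set) -- 21 left

21 voxels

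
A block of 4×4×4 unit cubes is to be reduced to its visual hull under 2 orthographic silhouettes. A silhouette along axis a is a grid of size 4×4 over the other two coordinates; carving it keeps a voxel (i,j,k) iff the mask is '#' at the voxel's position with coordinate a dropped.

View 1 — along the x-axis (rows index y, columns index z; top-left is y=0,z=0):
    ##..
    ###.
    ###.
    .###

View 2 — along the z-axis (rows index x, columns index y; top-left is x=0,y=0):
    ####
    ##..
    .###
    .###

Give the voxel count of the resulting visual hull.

voxel count = 34

initial block: 4^3 = 64
  1. axis=0 (YZ plane), |mask|=11  ⇒  voxels=44
  2. axis=2 (XY plane), |mask|=12  ⇒  voxels=34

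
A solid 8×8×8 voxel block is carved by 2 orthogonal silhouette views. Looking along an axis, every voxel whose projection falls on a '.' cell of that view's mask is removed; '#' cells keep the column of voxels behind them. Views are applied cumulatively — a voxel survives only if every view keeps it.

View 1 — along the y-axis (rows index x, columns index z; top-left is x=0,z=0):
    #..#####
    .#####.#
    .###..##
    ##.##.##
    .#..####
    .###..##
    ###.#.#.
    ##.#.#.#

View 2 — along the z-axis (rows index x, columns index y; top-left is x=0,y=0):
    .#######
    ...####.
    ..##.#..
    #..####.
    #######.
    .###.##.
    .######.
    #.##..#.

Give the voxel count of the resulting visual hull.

voxel count = 221

full grid |V| = 512
carve view 1 (along y, XZ-mask fill 43/64): 344 voxels remain
carve view 2 (along z, XY-mask fill 41/64): 221 voxels remain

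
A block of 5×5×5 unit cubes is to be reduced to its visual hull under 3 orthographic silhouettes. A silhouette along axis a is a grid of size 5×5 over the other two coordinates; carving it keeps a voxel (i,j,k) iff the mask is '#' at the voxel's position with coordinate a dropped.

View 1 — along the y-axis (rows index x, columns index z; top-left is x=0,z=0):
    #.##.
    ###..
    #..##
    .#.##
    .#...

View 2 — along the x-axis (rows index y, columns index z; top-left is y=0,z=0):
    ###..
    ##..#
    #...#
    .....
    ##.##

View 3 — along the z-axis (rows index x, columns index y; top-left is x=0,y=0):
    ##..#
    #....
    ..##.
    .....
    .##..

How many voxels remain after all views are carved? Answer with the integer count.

11 voxels

start: 5×5×5 = 125 voxels
carve view 1 (along y, XZ-mask fill 13/25): 65 voxels remain
carve view 2 (along x, YZ-mask fill 12/25): 32 voxels remain
carve view 3 (along z, XY-mask fill 8/25): 11 voxels remain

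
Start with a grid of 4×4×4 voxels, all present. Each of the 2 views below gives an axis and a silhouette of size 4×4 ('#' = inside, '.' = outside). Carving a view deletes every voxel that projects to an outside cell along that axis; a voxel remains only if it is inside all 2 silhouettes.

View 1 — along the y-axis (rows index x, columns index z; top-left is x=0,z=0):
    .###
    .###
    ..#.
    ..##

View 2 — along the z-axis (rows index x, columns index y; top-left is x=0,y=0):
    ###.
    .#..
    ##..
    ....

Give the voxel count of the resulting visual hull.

remaining voxels: 14

start: 4×4×4 = 64 voxels
carve view 1 (along y, XZ-mask fill 9/16): 36 voxels remain
carve view 2 (along z, XY-mask fill 6/16): 14 voxels remain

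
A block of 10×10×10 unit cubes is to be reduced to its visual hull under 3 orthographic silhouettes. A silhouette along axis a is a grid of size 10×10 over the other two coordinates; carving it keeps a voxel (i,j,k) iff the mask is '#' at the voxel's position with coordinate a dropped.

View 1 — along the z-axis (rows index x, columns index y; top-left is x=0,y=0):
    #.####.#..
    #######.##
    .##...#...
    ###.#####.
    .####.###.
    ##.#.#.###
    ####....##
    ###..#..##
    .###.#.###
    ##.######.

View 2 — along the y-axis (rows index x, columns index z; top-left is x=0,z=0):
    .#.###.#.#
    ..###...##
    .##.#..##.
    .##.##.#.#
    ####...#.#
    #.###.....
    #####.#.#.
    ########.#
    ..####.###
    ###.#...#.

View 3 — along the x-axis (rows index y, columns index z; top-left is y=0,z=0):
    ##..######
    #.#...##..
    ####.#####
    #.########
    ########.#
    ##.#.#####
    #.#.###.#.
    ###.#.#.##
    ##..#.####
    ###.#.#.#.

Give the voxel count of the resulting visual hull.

277 voxels

start: 10×10×10 = 1000 voxels
step 1: project along z, AND mask (67/100) → |grid| = 670
step 2: project along y, AND mask (60/100) → |grid| = 399
step 3: project along x, AND mask (73/100) → |grid| = 277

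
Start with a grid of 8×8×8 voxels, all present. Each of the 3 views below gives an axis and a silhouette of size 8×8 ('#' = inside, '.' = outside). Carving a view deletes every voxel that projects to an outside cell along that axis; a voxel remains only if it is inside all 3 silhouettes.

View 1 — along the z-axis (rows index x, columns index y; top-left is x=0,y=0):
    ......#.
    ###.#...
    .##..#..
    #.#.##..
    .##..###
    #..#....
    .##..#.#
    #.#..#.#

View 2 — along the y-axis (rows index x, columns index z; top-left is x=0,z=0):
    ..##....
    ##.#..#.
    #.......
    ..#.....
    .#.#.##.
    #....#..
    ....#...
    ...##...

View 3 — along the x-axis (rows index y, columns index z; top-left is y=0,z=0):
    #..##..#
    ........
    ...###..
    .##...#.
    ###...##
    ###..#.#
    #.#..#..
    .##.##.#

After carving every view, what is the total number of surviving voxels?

remaining voxels: 25

full grid |V| = 512
carve view 1 (along z, XY-mask fill 27/64): 216 voxels remain
carve view 2 (along y, XZ-mask fill 17/64): 61 voxels remain
carve view 3 (along x, YZ-mask fill 28/64): 25 voxels remain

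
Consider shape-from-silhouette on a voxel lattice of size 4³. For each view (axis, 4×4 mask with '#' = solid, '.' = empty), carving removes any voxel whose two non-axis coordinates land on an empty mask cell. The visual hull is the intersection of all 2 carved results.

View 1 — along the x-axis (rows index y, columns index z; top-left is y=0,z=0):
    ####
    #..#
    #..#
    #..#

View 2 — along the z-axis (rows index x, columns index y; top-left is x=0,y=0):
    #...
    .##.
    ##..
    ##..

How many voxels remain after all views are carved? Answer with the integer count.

20 voxels

before carving: 64 voxels (4×4×4)
[1] x-view keeps 10 columns → grid now 40
[2] z-view keeps 7 columns → grid now 20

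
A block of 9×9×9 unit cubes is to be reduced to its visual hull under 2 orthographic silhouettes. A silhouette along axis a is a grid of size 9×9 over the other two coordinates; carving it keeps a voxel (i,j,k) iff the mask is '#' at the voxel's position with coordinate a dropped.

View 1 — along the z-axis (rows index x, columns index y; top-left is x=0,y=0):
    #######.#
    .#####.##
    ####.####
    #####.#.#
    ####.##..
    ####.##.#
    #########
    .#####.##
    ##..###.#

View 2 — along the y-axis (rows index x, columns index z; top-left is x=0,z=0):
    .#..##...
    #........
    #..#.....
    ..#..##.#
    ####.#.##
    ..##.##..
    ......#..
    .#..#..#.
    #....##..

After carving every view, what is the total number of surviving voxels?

193 voxels

start: 9×9×9 = 729 voxels
[1] z-view keeps 65 columns → grid now 585
[2] y-view keeps 28 columns → grid now 193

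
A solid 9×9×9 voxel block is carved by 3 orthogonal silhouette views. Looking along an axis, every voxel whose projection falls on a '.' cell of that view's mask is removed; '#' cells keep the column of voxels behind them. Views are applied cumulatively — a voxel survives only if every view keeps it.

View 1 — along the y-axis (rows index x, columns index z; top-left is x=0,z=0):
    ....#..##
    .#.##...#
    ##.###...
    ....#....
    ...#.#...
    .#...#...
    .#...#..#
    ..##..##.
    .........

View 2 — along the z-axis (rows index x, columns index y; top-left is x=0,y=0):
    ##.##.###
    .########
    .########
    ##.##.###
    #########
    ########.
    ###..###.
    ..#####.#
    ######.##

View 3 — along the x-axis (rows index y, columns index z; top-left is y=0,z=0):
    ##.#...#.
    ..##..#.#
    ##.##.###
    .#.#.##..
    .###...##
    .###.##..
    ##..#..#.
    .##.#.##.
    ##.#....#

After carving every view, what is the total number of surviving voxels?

full grid |V| = 729
after view 1 [y-axis, 24 of 81 cells solid] → remaining = 216
after view 2 [z-axis, 67 of 81 cells solid] → remaining = 176
after view 3 [x-axis, 42 of 81 cells solid] → remaining = 91

91 voxels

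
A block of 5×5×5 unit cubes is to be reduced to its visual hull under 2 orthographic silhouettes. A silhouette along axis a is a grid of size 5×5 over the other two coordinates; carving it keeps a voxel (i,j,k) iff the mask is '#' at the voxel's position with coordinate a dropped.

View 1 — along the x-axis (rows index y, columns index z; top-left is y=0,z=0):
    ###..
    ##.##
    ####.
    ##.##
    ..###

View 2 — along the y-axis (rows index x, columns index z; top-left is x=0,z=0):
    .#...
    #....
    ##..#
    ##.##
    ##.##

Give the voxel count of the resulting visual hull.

|visual hull| = 49

full grid |V| = 125
V1 x: intersect with YZ mask (18 set) -- 90 left
V2 y: intersect with XZ mask (13 set) -- 49 left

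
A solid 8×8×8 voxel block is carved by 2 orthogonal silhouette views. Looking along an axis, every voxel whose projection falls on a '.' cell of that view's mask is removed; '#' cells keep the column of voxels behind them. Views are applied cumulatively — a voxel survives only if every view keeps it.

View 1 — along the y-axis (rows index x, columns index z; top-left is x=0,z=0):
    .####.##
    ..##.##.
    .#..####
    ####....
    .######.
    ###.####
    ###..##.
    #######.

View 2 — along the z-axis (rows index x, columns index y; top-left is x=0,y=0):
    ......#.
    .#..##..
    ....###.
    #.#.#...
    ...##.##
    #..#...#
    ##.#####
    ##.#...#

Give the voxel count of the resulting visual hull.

|visual hull| = 153

before carving: 512 voxels (8×8×8)
carve view 1 (along y, XZ-mask fill 44/64): 352 voxels remain
carve view 2 (along z, XY-mask fill 28/64): 153 voxels remain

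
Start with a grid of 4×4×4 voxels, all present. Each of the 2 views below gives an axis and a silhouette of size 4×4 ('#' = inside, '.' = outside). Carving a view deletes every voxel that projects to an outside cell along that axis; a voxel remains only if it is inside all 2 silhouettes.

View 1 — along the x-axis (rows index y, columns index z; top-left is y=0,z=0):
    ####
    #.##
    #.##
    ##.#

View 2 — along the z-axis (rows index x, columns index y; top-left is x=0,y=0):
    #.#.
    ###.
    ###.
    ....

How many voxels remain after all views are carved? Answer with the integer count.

full grid |V| = 64
  1. axis=0 (YZ plane), |mask|=13  ⇒  voxels=52
  2. axis=2 (XY plane), |mask|=8  ⇒  voxels=27

remaining voxels: 27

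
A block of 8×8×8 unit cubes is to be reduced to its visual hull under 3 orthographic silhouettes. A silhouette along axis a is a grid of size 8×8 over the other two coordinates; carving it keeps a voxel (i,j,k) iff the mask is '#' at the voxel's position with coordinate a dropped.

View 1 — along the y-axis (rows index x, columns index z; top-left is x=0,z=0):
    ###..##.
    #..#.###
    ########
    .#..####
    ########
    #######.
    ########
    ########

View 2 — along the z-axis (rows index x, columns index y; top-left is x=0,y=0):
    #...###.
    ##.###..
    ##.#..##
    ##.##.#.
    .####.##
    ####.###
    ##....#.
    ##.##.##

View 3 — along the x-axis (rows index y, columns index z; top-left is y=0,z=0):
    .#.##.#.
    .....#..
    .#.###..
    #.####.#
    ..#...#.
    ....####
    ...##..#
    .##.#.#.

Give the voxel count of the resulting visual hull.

116 voxels

before carving: 512 voxels (8×8×8)
carve view 1 (along y, XZ-mask fill 54/64): 432 voxels remain
carve view 2 (along z, XY-mask fill 41/64): 279 voxels remain
carve view 3 (along x, YZ-mask fill 28/64): 116 voxels remain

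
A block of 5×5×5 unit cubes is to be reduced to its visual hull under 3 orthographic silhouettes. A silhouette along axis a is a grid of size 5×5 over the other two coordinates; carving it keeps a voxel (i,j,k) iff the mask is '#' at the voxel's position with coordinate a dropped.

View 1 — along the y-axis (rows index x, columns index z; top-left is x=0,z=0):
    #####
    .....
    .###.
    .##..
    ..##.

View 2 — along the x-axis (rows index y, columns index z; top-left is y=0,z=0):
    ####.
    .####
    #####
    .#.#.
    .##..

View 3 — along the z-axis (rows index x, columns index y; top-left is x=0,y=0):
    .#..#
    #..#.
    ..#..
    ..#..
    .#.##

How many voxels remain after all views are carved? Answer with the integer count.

voxel count = 15

start: 5×5×5 = 125 voxels
after view 1 [y-axis, 12 of 25 cells solid] → remaining = 60
after view 2 [x-axis, 17 of 25 cells solid] → remaining = 47
after view 3 [z-axis, 9 of 25 cells solid] → remaining = 15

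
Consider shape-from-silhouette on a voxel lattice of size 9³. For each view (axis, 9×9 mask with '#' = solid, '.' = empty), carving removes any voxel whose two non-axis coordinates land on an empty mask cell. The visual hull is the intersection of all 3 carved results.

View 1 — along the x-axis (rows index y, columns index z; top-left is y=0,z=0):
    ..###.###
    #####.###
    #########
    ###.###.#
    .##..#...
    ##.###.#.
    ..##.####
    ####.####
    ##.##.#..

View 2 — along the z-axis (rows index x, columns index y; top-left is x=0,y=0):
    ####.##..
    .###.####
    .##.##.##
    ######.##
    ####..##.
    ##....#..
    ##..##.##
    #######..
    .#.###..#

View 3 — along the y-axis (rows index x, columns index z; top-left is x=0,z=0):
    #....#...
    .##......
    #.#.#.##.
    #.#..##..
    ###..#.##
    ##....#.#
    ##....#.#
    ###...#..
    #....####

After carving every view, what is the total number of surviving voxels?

initial block: 9^3 = 729
[1] x-view keeps 58 columns → grid now 522
[2] z-view keeps 54 columns → grid now 356
[3] y-view keeps 36 columns → grid now 150

150 voxels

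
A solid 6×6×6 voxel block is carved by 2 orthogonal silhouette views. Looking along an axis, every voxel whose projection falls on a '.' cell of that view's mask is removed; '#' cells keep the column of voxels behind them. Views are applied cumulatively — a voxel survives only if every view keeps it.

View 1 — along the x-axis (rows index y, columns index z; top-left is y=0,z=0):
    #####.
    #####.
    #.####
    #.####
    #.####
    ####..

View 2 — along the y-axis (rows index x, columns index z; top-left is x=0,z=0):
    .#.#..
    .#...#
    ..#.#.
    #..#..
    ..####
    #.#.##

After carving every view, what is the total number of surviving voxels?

78 voxels

start: 6×6×6 = 216 voxels
step 1: project along x, AND mask (29/36) → |grid| = 174
step 2: project along y, AND mask (16/36) → |grid| = 78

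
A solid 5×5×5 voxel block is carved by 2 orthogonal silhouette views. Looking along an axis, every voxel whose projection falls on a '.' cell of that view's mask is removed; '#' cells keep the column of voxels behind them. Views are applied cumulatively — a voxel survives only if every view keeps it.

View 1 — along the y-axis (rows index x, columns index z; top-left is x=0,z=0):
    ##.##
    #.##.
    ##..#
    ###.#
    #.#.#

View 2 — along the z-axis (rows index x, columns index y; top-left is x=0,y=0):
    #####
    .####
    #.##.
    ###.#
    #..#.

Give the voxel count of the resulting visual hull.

initial block: 5^3 = 125
  1. axis=1 (XZ plane), |mask|=17  ⇒  voxels=85
  2. axis=2 (XY plane), |mask|=18  ⇒  voxels=63

voxel count = 63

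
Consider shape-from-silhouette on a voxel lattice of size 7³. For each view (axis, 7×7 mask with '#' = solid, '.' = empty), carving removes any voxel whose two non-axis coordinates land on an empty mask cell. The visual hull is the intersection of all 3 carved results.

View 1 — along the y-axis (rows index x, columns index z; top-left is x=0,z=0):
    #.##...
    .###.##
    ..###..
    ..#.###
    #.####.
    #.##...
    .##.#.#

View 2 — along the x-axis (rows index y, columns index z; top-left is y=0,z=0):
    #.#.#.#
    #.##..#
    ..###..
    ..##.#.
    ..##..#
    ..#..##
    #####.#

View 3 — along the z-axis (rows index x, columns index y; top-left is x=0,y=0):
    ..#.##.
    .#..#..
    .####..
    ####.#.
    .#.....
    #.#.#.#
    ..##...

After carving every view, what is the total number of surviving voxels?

initial block: 7^3 = 343
[1] y-view keeps 27 columns → grid now 189
[2] x-view keeps 26 columns → grid now 118
[3] z-view keeps 21 columns → grid now 47

voxel count = 47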